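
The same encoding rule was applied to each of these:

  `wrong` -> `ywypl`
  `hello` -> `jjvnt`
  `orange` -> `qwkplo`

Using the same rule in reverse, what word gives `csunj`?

ankle

Shifts by position in wrong: pos 0: w→y (+2), pos 1: r→w (+5), pos 2: o→y (+10), pos 3: n→p (+2), pos 4: g→l (+5) — repeating every 3. A repeating key of period 3 is used — shifts +2, +5, +10 over and over.
Reversing it on csunj: c−2=a, s−5=n, u−10=k, n−2=l, j−5=e.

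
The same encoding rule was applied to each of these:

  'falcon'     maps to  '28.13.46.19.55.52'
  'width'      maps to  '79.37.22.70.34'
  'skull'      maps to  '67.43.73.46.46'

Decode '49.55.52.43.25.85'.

monkey

f(#6)→28 and a(#1)→13: differences scale by 3, so n = 3·pos + 10. Each letter becomes 3×(its alphabet position, a=1..z=26) + 10.
Decoding 49.55.52.43.25.85: 49→(49−10)÷3=13=m, 55→(55−10)÷3=15=o, 52→(52−10)÷3=14=n, 43→(43−10)÷3=11=k, 25→(25−10)÷3=5=e, 85→(85−10)÷3=25=y.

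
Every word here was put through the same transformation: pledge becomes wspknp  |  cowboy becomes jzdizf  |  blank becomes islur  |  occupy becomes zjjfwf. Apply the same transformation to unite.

The shift depends on letter class: consonant p→w is +7, but vowel e→p is +11. Two shifts are in play — +11 for a/e/i/o/u, +7 for every other letter.
Applying it to unite: u(vowel)+11=f, n(cons)+7=u, i(vowel)+11=t, t(cons)+7=a, e(vowel)+11=p.

futap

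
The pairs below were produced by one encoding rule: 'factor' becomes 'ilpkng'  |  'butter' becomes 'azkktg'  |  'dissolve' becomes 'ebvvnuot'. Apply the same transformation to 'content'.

pnyktyk

f(5)→i(8) and a(0)→l(11) fit y≡15x+11 (mod 26); the inverse of 15 mod 26 is 7. Each letter's alphabet position (a=0..z=25) is mapped through 15·x+11 mod 26 — an affine cipher.
On content: c(2)→15·2+11≡15=p; o(14)→15·14+11≡13=n; n(13)→15·13+11≡24=y; t(19)→15·19+11≡10=k; e(4)→15·4+11≡19=t; n(13)→15·13+11≡24=y; t(19)→15·19+11≡10=k (all mod 26).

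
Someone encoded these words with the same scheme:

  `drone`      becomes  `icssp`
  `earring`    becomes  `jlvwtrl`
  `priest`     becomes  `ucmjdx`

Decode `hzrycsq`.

Shifts by position in drone: pos 0: d→i (+5), pos 1: r→c (+11), pos 2: o→s (+4), pos 3: n→s (+5), pos 4: e→p (+11) — repeating every 3. The shifts repeat in a cycle of length 3: positions 0,1,… shift by +5, +11, +4, then the pattern repeats.
Reversing it on hzrycsq: h−5=c, z−11=o, r−4=n, y−5=t, c−11=r, s−4=o, q−5=l.

control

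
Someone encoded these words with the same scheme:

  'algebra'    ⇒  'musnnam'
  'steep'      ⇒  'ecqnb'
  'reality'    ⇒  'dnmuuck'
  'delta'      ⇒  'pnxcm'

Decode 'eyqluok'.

It's a Vigenère-style cipher with numeric key [12,9]: position i shifts by key[i mod 2].
Undoing it on eyqluok: e−12=s, y−9=p, q−12=e, l−9=c, u−12=i, o−9=f, k−12=y.

specify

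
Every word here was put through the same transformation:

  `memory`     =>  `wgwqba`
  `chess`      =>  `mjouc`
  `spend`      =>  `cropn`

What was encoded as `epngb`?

under

Shifts by position in memory: pos 0: m→w (+10), pos 1: e→g (+2), pos 2: m→w (+10), pos 3: o→q (+2) — repeating every 2. It's a Vigenère-style cipher with numeric key [10,2]: position i shifts by key[i mod 2].
Reversing it on epngb: e−10=u, p−2=n, n−10=d, g−2=e, b−10=r.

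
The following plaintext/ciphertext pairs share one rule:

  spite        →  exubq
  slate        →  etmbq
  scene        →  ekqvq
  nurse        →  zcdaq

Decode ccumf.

Shifts by position in spite: pos 0: s→e (+12), pos 1: p→x (+8), pos 2: i→u (+12), pos 3: t→b (+8) — repeating every 2. A repeating key of period 2 is used — shifts +12, +8 over and over.
Decoding ccumf: c−12=q, c−8=u, u−12=i, m−8=e, f−12=t.

quiet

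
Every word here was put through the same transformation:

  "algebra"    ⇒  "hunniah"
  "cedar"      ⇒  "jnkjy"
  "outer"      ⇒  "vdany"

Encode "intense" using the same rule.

pwanubl

Shifts by position in algebra: pos 0: a→h (+7), pos 1: l→u (+9), pos 2: g→n (+7), pos 3: e→n (+9) — repeating every 2. The shifts repeat in a cycle of length 2: positions 0,1,… shift by +7, +9, then the pattern repeats.
On intense: i+7=p, n+9=w, t+7=a, e+9=n, n+7=u, s+9=b, e+7=l.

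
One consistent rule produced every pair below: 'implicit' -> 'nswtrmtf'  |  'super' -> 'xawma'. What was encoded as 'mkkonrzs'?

In implicit: i→n is +5, m→s is +6, p→w is +7, l→t is +8 — the shift increases by 1 each position. Each letter shifts forward by (position + 5), i.e. 5, 6, 7, … — the shift grows by one for each successive letter.
Reversing it on mkkonrzs: m−5=h, k−6=e, k−7=d, o−8=g, n−9=e, r−10=h, z−11=o, s−12=g.

hedgehog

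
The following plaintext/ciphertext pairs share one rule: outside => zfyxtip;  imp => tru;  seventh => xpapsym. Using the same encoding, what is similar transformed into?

xtrtqlw

The shift depends on letter class: consonant t→y is +5, but vowel o→z is +11. Two shifts are in play — +11 for a/e/i/o/u, +5 for every other letter.
For similar: s(cons)+5=x, i(vowel)+11=t, m(cons)+5=r, i(vowel)+11=t, l(cons)+5=q, a(vowel)+11=l, r(cons)+5=w.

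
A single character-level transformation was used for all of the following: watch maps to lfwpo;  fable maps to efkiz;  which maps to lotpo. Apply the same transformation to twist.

wltrw

w(22)→l(11) and a(0)→f(5) fit y≡5x+5 (mod 26); the inverse of 5 mod 26 is 21. This is an affine cipher: with a=0,…,z=25, each position x becomes (5x+5) mod 26.
For twist: t(19)→5·19+5≡22=w; w(22)→5·22+5≡11=l; i(8)→5·8+5≡19=t; s(18)→5·18+5≡17=r; t(19)→5·19+5≡22=w (all mod 26).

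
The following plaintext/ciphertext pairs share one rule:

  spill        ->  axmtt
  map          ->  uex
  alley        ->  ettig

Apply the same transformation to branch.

jzevkp

The shift depends on letter class: consonant s→a is +8, but vowel i→m is +4. Vowels shift forward by 4 and consonants shift forward by 8.
Applying it to branch: b(cons)+8=j, r(cons)+8=z, a(vowel)+4=e, n(cons)+8=v, c(cons)+8=k, h(cons)+8=p.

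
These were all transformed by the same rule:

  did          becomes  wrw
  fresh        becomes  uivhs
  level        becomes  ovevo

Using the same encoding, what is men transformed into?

This is the alphabet-reversal cipher (Atbash): a becomes z, b becomes y, etc.
For men: m↔n, e↔v, n↔m.

nvm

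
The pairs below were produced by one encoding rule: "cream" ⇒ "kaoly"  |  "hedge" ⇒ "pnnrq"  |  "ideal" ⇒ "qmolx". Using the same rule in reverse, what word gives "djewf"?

vault

The shift increases by 1 at each position, starting from +8: 8, 9, 10, ….
Reversing it on djewf: d−8=v, j−9=a, e−10=u, w−11=l, f−12=t.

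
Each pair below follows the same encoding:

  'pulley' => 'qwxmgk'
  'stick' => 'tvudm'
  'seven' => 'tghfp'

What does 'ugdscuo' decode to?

terrain

A repeating key of period 3 is used — shifts +1, +2, +12 over and over.
Reversing it on ugdscuo: u−1=t, g−2=e, d−12=r, s−1=r, c−2=a, u−12=i, o−1=n.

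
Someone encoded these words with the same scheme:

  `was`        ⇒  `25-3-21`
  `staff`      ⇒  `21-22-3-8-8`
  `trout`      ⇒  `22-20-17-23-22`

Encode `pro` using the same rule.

Each letter is replaced by its alphabet position (a=1..z=26) + 2.
For pro: p=16→18, r=18→20, o=15→17.

18-20-17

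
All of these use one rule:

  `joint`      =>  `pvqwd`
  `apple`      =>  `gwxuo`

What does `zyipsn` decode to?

tragic

In joint: j→p is +6, o→v is +7, i→q is +8, n→w is +9 — the shift increases by 1 each position. Each letter shifts forward by (position + 6), i.e. 6, 7, 8, … — the shift grows by one for each successive letter.
Undoing it on zyipsn: z−6=t, y−7=r, i−8=a, p−9=g, s−10=i, n−11=c.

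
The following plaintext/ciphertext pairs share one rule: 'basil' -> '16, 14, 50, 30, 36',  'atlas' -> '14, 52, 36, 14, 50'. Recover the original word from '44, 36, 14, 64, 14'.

The formula is n = 2×(alphabet index, a=1) + 12.
Reversing it on 44, 36, 14, 64, 14: 44→(44−12)÷2=16=p, 36→(36−12)÷2=12=l, 14→(14−12)÷2=1=a, 64→(64−12)÷2=26=z, 14→(14−12)÷2=1=a.

plaza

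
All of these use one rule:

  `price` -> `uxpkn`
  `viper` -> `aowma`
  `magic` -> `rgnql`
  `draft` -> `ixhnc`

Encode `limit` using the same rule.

qotqc

In price: p→u is +5, r→x is +6, i→p is +7, c→k is +8 — the shift increases by 1 each position. Each letter shifts forward by (position + 5), i.e. 5, 6, 7, … — the shift grows by one for each successive letter.
On limit: l+5=q, i+6=o, m+7=t, i+8=q, t+9=c.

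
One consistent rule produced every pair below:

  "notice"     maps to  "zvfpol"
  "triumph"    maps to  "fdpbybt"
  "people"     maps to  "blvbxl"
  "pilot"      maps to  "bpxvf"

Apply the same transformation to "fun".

The shift depends on letter class: consonant n→z is +12, but vowel o→v is +7. Vowels shift forward by 7 and consonants shift forward by 12.
Applying it to fun: f(cons)+12=r, u(vowel)+7=b, n(cons)+12=z.

rbz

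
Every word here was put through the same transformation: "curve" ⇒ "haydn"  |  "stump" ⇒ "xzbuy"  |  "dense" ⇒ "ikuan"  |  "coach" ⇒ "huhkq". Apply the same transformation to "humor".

In curve: c→h is +5, u→a is +6, r→y is +7, v→d is +8 — the shift increases by 1 each position. Letter i (0-indexed) is shifted by i+5, so successive shifts are 5, 6, 7, ….
For humor: h+5=m, u+6=a, m+7=t, o+8=w, r+9=a.

matwa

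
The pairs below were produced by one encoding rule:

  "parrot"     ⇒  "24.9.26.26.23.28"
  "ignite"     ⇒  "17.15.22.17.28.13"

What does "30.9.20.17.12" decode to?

p is letter #16 and maps to 24: an offset of 8. Each letter is replaced by its alphabet position (a=1..z=26) + 8.
Decoding 30.9.20.17.12: 30→(30−8)÷1=22=v, 9→(9−8)÷1=1=a, 20→(20−8)÷1=12=l, 17→(17−8)÷1=9=i, 12→(12−8)÷1=4=d.

valid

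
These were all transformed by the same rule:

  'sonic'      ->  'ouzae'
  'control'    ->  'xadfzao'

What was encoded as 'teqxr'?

The output letters match the input read backwards, each shifted +12: sonic reversed is cinos. The word is reversed, then every letter is shifted forward by 12.
Decoding teqxr: shift back: t−12=h, e−12=s, q−12=e, x−12=l, r−12=f → hself; then reverse → flesh.

flesh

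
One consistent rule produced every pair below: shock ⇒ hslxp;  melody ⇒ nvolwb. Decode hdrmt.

Each pair mirrors across the alphabet (s↔h, h↔s, o↔l): positions sum to 25. Letters are reflected about the middle of the alphabet (position → 25−position): Atbash.
Undoing it on hdrmt: h↔s, d↔w, r↔i, m↔n, t↔g.

swing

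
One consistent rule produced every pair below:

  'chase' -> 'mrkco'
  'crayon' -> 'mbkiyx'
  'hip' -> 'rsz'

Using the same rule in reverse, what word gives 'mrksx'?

chain

It's a constant shift of +10 (ROT10).
Decoding mrksx: m−10=c, r−10=h, k−10=a, s−10=i, x−10=n.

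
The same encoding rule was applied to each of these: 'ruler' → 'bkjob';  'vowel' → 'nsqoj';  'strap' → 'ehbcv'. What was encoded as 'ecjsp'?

salon

Each letter's alphabet position (a=0..z=25) is mapped through 3·x+2 mod 26 — an affine cipher.
Undoing it on ecjsp: e(4)→9·(4−2)≡18=s; c(2)→9·(2−2)≡0=a; j(9)→9·(9−2)≡11=l; s(18)→9·(18−2)≡14=o; p(15)→9·(15−2)≡13=n (all mod 26).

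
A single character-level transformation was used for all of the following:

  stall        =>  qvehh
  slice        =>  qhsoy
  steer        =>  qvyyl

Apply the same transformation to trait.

vlesv

s(18)→q(16) and t(19)→v(21) fit y≡5x+4 (mod 26); the inverse of 5 mod 26 is 21. This is an affine cipher: with a=0,…,z=25, each position x becomes (5x+4) mod 26.
On trait: t(19)→5·19+4≡21=v; r(17)→5·17+4≡11=l; a(0)→5·0+4≡4=e; i(8)→5·8+4≡18=s; t(19)→5·19+4≡21=v (all mod 26).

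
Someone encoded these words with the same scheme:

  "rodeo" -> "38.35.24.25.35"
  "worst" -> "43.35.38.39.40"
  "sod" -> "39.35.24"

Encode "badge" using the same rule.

22.21.24.27.25

Each letter is replaced by its alphabet position (a=1..z=26) + 20.
For badge: b=2→22, a=1→21, d=4→24, g=7→27, e=5→25.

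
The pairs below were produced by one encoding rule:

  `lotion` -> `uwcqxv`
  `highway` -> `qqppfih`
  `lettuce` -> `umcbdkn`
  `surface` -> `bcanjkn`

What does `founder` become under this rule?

Shifts by position in lotion: pos 0: l→u (+9), pos 1: o→w (+8), pos 2: t→c (+9), pos 3: i→q (+8) — repeating every 2. The shifts repeat in a cycle of length 2: positions 0,1,… shift by +9, +8, then the pattern repeats.
On founder: f+9=o, o+8=w, u+9=d, n+8=v, d+9=m, e+8=m, r+9=a.

owdvmma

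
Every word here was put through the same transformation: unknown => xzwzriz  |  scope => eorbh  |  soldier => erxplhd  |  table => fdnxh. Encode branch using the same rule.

The shift depends on letter class: consonant n→z is +12, but vowel u→x is +3. Two shifts are in play — +3 for a/e/i/o/u, +12 for every other letter.
On branch: b(cons)+12=n, r(cons)+12=d, a(vowel)+3=d, n(cons)+12=z, c(cons)+12=o, h(cons)+12=t.

nddzot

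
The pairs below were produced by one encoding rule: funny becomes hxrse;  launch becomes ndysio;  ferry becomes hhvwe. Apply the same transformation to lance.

ndrhk

Letter i (0-indexed) is shifted by i+2, so successive shifts are 2, 3, 4, ….
Applying it to lance: l+2=n, a+3=d, n+4=r, c+5=h, e+6=k.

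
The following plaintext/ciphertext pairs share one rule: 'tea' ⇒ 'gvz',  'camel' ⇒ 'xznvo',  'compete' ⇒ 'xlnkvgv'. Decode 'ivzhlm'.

This is the alphabet-reversal cipher (Atbash): a becomes z, b becomes y, etc.
Decoding ivzhlm: i↔r, v↔e, z↔a, h↔s, l↔o, m↔n.

reason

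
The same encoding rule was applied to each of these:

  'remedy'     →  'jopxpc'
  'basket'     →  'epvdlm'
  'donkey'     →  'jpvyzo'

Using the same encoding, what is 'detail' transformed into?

Read the word backwards and shift each letter +11.
Applying it to detail: reverse → liated; then shift: l+11=w, i+11=t, a+11=l, t+11=e, e+11=p, d+11=o.

wtlepo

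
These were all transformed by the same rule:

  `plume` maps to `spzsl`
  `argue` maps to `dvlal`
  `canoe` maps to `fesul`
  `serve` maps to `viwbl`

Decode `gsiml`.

dodge

In plume: p→s is +3, l→p is +4, u→z is +5, m→s is +6 — the shift increases by 1 each position. The shift increases by 1 at each position, starting from +3: 3, 4, 5, ….
Reversing it on gsiml: g−3=d, s−4=o, i−5=d, m−6=g, l−7=e.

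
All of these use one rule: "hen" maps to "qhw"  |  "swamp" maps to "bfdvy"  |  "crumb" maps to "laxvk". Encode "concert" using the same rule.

lrwlhac

Two shifts are in play — +3 for a/e/i/o/u, +9 for every other letter.
On concert: c(cons)+9=l, o(vowel)+3=r, n(cons)+9=w, c(cons)+9=l, e(vowel)+3=h, r(cons)+9=a, t(cons)+9=c.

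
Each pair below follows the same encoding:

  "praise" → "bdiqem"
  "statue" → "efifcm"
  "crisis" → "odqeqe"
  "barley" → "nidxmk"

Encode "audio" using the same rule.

icpqw

The rule splits by letter class: vowels +8, consonants +12.
Applying it to audio: a(vowel)+8=i, u(vowel)+8=c, d(cons)+12=p, i(vowel)+8=q, o(vowel)+8=w.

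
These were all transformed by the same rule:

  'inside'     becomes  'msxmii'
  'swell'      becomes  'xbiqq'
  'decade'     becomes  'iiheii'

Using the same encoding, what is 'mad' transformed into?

rei

The shift depends on letter class: consonant n→s is +5, but vowel i→m is +4. The rule splits by letter class: vowels +4, consonants +5.
Applying it to mad: m(cons)+5=r, a(vowel)+4=e, d(cons)+5=i.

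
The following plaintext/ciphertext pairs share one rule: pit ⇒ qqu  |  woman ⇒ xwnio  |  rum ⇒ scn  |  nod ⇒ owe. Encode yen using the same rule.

Vowels shift forward by 8 and consonants shift forward by 1.
Applying it to yen: y(cons)+1=z, e(vowel)+8=m, n(cons)+1=o.

zmo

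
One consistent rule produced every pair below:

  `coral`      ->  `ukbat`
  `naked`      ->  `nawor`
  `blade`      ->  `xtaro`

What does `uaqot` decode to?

camel

c(2)→u(20) and o(14)→k(10) fit y≡23x+0 (mod 26); the inverse of 23 mod 26 is 17. Treating letters as 0–25, the rule is x ↦ 23x + 0 (mod 26).
Reversing it on uaqot: u(20)→17·(20−0)≡2=c; a(0)→17·(0−0)≡0=a; q(16)→17·(16−0)≡12=m; o(14)→17·(14−0)≡4=e; t(19)→17·(19−0)≡11=l (all mod 26).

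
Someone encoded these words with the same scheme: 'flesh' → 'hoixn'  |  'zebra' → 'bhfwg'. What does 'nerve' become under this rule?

phvak

In flesh: f→h is +2, l→o is +3, e→i is +4, s→x is +5 — the shift increases by 1 each position. The shift increases by 1 at each position, starting from +2: 2, 3, 4, ….
Applying it to nerve: n+2=p, e+3=h, r+4=v, v+5=a, e+6=k.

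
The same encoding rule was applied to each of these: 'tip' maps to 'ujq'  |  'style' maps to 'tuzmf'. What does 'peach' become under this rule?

Compare letters: t→u is +1, i→j is +1, p→q is +1 — a constant shift. It's a constant shift of +1 (ROT1).
For peach: p+1=q, e+1=f, a+1=b, c+1=d, h+1=i.

qfbdi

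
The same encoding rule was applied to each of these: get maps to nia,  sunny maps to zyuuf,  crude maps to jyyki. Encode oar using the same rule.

The shift depends on letter class: consonant g→n is +7, but vowel e→i is +4. Vowels shift forward by 4 and consonants shift forward by 7.
On oar: o(vowel)+4=s, a(vowel)+4=e, r(cons)+7=y.

sey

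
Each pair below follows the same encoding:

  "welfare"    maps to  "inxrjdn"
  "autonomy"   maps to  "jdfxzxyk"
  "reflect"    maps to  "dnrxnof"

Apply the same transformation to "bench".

nnzot

Two shifts are in play — +9 for a/e/i/o/u, +12 for every other letter.
For bench: b(cons)+12=n, e(vowel)+9=n, n(cons)+12=z, c(cons)+12=o, h(cons)+12=t.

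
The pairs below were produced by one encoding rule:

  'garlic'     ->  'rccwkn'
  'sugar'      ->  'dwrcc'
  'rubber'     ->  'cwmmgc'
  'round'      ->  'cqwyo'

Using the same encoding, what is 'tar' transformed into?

The shift depends on letter class: consonant g→r is +11, but vowel a→c is +2. The rule splits by letter class: vowels +2, consonants +11.
On tar: t(cons)+11=e, a(vowel)+2=c, r(cons)+11=c.

ecc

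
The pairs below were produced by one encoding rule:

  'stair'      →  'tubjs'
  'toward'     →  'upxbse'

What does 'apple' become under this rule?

Compare letters: s→t is +1, t→u is +1, a→b is +1 — a constant shift. This is a Caesar cipher with shift 1.
Applying it to apple: a+1=b, p+1=q, p+1=q, l+1=m, e+1=f.

bqqmf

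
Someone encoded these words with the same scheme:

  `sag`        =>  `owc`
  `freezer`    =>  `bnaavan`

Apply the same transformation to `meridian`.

ianezewj

Compare letters: s→o is +22, a→w is +22, g→c is +22 — a constant shift. Each letter is shifted forward by 22 in the alphabet (a Caesar shift of +22).
Applying it to meridian: m+22=i, e+22=a, r+22=n, i+22=e, d+22=z, i+22=e, a+22=w, n+22=j.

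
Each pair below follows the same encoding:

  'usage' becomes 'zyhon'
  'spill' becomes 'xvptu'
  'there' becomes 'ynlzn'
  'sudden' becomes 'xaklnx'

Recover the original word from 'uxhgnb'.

prayer

Each letter shifts forward by (position + 5), i.e. 5, 6, 7, … — the shift grows by one for each successive letter.
Decoding uxhgnb: u−5=p, x−6=r, h−7=a, g−8=y, n−9=e, b−10=r.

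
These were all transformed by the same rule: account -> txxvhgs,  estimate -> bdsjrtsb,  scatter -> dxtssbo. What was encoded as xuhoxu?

Treating letters as 0–25, the rule is x ↦ 15x + 19 (mod 26).
Reversing it on xuhoxu: x(23)→7·(23−19)≡2=c; u(20)→7·(20−19)≡7=h; h(7)→7·(7−19)≡20=u; o(14)→7·(14−19)≡17=r; x(23)→7·(23−19)≡2=c; u(20)→7·(20−19)≡7=h (all mod 26).

church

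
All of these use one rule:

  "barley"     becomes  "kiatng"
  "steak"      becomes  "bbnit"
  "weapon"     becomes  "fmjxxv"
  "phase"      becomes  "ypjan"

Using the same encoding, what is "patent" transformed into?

yicmwb

Shifts by position in barley: pos 0: b→k (+9), pos 1: a→i (+8), pos 2: r→a (+9), pos 3: l→t (+8) — repeating every 2. A repeating key of period 2 is used — shifts +9, +8 over and over.
Applying it to patent: p+9=y, a+8=i, t+9=c, e+8=m, n+9=w, t+8=b.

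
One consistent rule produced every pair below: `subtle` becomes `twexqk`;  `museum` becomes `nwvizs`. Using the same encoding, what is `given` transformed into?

Letter i (0-indexed) is shifted by i+1, so successive shifts are 1, 2, 3, ….
On given: g+1=h, i+2=k, v+3=y, e+4=i, n+5=s.

hkyis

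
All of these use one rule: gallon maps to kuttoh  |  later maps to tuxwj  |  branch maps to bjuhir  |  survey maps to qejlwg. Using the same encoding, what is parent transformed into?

vujwhx

Treating letters as 0–25, the rule is x ↦ 7x + 20 (mod 26).
Applying it to parent: p(15)→7·15+20≡21=v; a(0)→7·0+20≡20=u; r(17)→7·17+20≡9=j; e(4)→7·4+20≡22=w; n(13)→7·13+20≡7=h; t(19)→7·19+20≡23=x (all mod 26).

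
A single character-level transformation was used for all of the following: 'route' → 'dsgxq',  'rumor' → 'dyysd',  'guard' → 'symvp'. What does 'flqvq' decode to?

Shifts by position in route: pos 0: r→d (+12), pos 1: o→s (+4), pos 2: u→g (+12), pos 3: t→x (+4) — repeating every 2. The shifts repeat in a cycle of length 2: positions 0,1,… shift by +12, +4, then the pattern repeats.
Decoding flqvq: f−12=t, l−4=h, q−12=e, v−4=r, q−12=e.

there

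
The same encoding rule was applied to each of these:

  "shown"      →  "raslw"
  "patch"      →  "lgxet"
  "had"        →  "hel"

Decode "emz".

via

The output letters match the input read backwards, each shifted +4: shown reversed is nwohs. The word is reversed, then every letter is shifted forward by 4.
Decoding emz: shift back: e−4=a, m−4=i, z−4=v → aiv; then reverse → via.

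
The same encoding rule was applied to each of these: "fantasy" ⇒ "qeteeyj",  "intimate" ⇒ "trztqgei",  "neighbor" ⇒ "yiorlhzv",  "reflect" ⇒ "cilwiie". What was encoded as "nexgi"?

carve

A repeating key of period 3 is used — shifts +11, +4, +6 over and over.
Reversing it on nexgi: n−11=c, e−4=a, x−6=r, g−11=v, i−4=e.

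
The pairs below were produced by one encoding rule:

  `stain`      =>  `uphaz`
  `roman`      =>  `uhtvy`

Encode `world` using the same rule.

The word is reversed, then every letter is shifted forward by 7.
Applying it to world: reverse → dlrow; then shift: d+7=k, l+7=s, r+7=y, o+7=v, w+7=d.

ksyvd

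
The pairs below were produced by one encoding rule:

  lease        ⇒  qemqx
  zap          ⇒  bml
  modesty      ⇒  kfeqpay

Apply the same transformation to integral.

xmdsqfzu

The output letters match the input read backwards, each shifted +12: lease reversed is esael. Two steps: reverse the string, then apply a Caesar shift of +12.
For integral: reverse → largetni; then shift: l+12=x, a+12=m, r+12=d, g+12=s, e+12=q, t+12=f, n+12=z, i+12=u.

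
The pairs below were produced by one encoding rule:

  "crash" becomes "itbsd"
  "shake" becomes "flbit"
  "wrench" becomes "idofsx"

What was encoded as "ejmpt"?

The output letters match the input read backwards, each shifted +1: crash reversed is hsarc. Two steps: reverse the string, then apply a Caesar shift of +1.
Decoding ejmpt: shift back: e−1=d, j−1=i, m−1=l, p−1=o, t−1=s → dilos; then reverse → solid.

solid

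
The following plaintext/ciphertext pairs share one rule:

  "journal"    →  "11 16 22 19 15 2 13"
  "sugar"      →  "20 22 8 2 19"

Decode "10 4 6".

j is letter #10 and maps to 11: an offset of 1. Each letter is replaced by its alphabet position (a=1..z=26) + 1.
Undoing it on 10 4 6: 10→(10−1)÷1=9=i, 4→(4−1)÷1=3=c, 6→(6−1)÷1=5=e.

ice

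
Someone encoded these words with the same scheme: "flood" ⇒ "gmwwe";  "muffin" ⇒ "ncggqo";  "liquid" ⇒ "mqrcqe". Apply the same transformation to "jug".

kch

The shift depends on letter class: consonant f→g is +1, but vowel o→w is +8. Two shifts are in play — +8 for a/e/i/o/u, +1 for every other letter.
Applying it to jug: j(cons)+1=k, u(vowel)+8=c, g(cons)+1=h.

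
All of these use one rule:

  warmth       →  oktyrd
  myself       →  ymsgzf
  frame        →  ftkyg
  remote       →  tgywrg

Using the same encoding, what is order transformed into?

This is an affine cipher: with a=0,…,z=25, each position x becomes (25x+10) mod 26.
For order: o(14)→25·14+10≡22=w; r(17)→25·17+10≡19=t; d(3)→25·3+10≡7=h; e(4)→25·4+10≡6=g; r(17)→25·17+10≡19=t (all mod 26).

wthgt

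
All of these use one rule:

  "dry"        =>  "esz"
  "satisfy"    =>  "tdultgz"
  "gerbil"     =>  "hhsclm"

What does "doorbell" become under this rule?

The shift depends on letter class: consonant d→e is +1, but vowel a→d is +3. The rule splits by letter class: vowels +3, consonants +1.
For doorbell: d(cons)+1=e, o(vowel)+3=r, o(vowel)+3=r, r(cons)+1=s, b(cons)+1=c, e(vowel)+3=h, l(cons)+1=m, l(cons)+1=m.

errschmm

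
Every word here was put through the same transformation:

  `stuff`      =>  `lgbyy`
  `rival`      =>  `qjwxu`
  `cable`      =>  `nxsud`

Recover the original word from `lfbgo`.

Treating letters as 0–25, the rule is x ↦ 21x + 23 (mod 26).
Undoing it on lfbgo: l(11)→5·(11−23)≡18=s; f(5)→5·(5−23)≡14=o; b(1)→5·(1−23)≡20=u; g(6)→5·(6−23)≡19=t; o(14)→5·(14−23)≡7=h (all mod 26).

south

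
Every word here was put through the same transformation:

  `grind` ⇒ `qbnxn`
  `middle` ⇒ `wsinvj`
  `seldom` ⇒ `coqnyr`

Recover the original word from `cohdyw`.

sector

Shifts by position in grind: pos 0: g→q (+10), pos 1: r→b (+10), pos 2: i→n (+5), pos 3: n→x (+10), pos 4: d→n (+10) — repeating every 3. It's a Vigenère-style cipher with numeric key [10,10,5]: position i shifts by key[i mod 3].
Reversing it on cohdyw: c−10=s, o−10=e, h−5=c, d−10=t, y−10=o, w−5=r.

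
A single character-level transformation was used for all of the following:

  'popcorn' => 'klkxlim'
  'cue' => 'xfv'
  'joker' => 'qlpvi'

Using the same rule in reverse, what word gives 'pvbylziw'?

Each pair mirrors across the alphabet (p↔k, o↔l, p↔k): positions sum to 25. Each letter is replaced by its mirror in the alphabet: a↔z, b↔y, c↔x, and so on (the Atbash cipher).
Reversing it on pvbylziw: p↔k, v↔e, b↔y, y↔b, l↔o, z↔a, i↔r, w↔d.

keyboard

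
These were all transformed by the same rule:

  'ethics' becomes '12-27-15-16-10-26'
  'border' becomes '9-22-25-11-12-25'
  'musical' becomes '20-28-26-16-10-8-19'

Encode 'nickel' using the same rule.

e is letter #5 and maps to 12: an offset of 7. Letters become their 1-based position plus 7 (so a→8, b→9, …).
For nickel: n=14→21, i=9→16, c=3→10, k=11→18, e=5→12, l=12→19.

21-16-10-18-12-19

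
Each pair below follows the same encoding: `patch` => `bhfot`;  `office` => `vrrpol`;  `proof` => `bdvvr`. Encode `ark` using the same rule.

The shift depends on letter class: consonant p→b is +12, but vowel a→h is +7. Vowels shift forward by 7 and consonants shift forward by 12.
For ark: a(vowel)+7=h, r(cons)+12=d, k(cons)+12=w.

hdw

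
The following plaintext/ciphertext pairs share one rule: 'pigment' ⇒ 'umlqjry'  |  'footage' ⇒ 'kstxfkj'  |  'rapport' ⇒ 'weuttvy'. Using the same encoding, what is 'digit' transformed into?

imlmy

Shifts by position in pigment: pos 0: p→u (+5), pos 1: i→m (+4), pos 2: g→l (+5), pos 3: m→q (+4) — repeating every 2. A repeating key of period 2 is used — shifts +5, +4 over and over.
Applying it to digit: d+5=i, i+4=m, g+5=l, i+4=m, t+5=y.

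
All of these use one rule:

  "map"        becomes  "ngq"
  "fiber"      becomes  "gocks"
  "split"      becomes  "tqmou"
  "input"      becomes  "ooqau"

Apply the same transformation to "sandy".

tgoez

The shift depends on letter class: consonant m→n is +1, but vowel a→g is +6. The rule splits by letter class: vowels +6, consonants +1.
On sandy: s(cons)+1=t, a(vowel)+6=g, n(cons)+1=o, d(cons)+1=e, y(cons)+1=z.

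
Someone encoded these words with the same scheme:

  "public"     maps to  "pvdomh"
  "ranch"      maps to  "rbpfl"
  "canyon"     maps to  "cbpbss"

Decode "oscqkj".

orange

Letter i (0-indexed) is shifted by i+0, so successive shifts are 0, 1, 2, ….
Decoding oscqkj: o−0=o, s−1=r, c−2=a, q−3=n, k−4=g, j−5=e.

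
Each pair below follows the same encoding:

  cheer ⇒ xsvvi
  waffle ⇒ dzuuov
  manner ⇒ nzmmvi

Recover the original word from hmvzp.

sneak

Letters are reflected about the middle of the alphabet (position → 25−position): Atbash.
Reversing it on hmvzp: h↔s, m↔n, v↔e, z↔a, p↔k.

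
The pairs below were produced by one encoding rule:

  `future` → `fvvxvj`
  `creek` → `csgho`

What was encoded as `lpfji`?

lodge

In future: f→f is +0, u→v is +1, t→v is +2, u→x is +3 — the shift increases by 1 each position. The shift increases by 1 at each position, starting from +0: 0, 1, 2, ….
Reversing it on lpfji: l−0=l, p−1=o, f−2=d, j−3=g, i−4=e.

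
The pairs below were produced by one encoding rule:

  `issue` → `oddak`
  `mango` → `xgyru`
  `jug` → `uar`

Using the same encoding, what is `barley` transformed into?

mgcwkj

The shift depends on letter class: consonant s→d is +11, but vowel i→o is +6. Vowels shift forward by 6 and consonants shift forward by 11.
Applying it to barley: b(cons)+11=m, a(vowel)+6=g, r(cons)+11=c, l(cons)+11=w, e(vowel)+6=k, y(cons)+11=j.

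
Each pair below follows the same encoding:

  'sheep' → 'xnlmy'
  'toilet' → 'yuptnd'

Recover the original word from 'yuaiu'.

Each letter shifts forward by (position + 5), i.e. 5, 6, 7, … — the shift grows by one for each successive letter.
Decoding yuaiu: y−5=t, u−6=o, a−7=t, i−8=a, u−9=l.

total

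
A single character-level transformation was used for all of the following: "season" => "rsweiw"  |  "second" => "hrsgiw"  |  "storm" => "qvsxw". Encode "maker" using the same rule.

vioeq

The output letters match the input read backwards, each shifted +4: season reversed is nosaes. Two steps: reverse the string, then apply a Caesar shift of +4.
Applying it to maker: reverse → rekam; then shift: r+4=v, e+4=i, k+4=o, a+4=e, m+4=q.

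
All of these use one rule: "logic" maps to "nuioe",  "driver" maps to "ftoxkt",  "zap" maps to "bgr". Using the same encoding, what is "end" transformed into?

The shift depends on letter class: consonant l→n is +2, but vowel o→u is +6. The rule splits by letter class: vowels +6, consonants +2.
On end: e(vowel)+6=k, n(cons)+2=p, d(cons)+2=f.

kpf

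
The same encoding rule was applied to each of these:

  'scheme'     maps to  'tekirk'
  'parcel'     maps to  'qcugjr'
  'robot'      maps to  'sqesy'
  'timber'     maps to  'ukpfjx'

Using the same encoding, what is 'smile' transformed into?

The shift increases by 1 at each position, starting from +1: 1, 2, 3, ….
For smile: s+1=t, m+2=o, i+3=l, l+4=p, e+5=j.

tolpj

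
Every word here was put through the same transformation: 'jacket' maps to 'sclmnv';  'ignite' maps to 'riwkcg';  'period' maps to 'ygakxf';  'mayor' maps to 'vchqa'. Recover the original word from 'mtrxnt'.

driver

Shifts by position in jacket: pos 0: j→s (+9), pos 1: a→c (+2), pos 2: c→l (+9), pos 3: k→m (+2) — repeating every 2. A repeating key of period 2 is used — shifts +9, +2 over and over.
Decoding mtrxnt: m−9=d, t−2=r, r−9=i, x−2=v, n−9=e, t−2=r.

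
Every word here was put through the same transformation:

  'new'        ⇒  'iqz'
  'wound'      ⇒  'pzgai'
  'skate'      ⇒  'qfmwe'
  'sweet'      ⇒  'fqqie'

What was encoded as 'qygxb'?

plume

The word is reversed, then every letter is shifted forward by 12.
Decoding qygxb: shift back: q−12=e, y−12=m, g−12=u, x−12=l, b−12=p → emulp; then reverse → plume.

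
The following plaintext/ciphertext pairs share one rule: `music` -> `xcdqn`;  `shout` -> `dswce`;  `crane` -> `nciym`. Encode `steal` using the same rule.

The shift depends on letter class: consonant m→x is +11, but vowel u→c is +8. Vowels shift forward by 8 and consonants shift forward by 11.
For steal: s(cons)+11=d, t(cons)+11=e, e(vowel)+8=m, a(vowel)+8=i, l(cons)+11=w.

demiw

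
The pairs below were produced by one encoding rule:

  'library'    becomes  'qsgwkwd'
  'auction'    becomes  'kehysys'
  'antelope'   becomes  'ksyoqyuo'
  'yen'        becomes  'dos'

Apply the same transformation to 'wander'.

bksiow

The shift depends on letter class: consonant l→q is +5, but vowel i→s is +10. Vowels shift forward by 10 and consonants shift forward by 5.
On wander: w(cons)+5=b, a(vowel)+10=k, n(cons)+5=s, d(cons)+5=i, e(vowel)+10=o, r(cons)+5=w.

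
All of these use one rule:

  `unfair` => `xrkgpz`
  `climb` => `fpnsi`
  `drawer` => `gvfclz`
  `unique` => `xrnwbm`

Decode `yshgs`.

In unfair: u→x is +3, n→r is +4, f→k is +5, a→g is +6 — the shift increases by 1 each position. Each letter shifts forward by (position + 3), i.e. 3, 4, 5, … — the shift grows by one for each successive letter.
Reversing it on yshgs: y−3=v, s−4=o, h−5=c, g−6=a, s−7=l.

vocal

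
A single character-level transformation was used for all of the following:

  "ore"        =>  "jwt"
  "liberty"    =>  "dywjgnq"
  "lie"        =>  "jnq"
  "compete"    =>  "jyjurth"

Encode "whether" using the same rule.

wjmyjmb

The output letters match the input read backwards, each shifted +5: ore reversed is ero. Read the word backwards and shift each letter +5.
Applying it to whether: reverse → rehtehw; then shift: r+5=w, e+5=j, h+5=m, t+5=y, e+5=j, h+5=m, w+5=b.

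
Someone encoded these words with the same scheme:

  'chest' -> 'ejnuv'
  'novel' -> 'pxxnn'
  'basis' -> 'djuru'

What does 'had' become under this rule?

jjf

The shift depends on letter class: consonant c→e is +2, but vowel e→n is +9. Vowels shift forward by 9 and consonants shift forward by 2.
On had: h(cons)+2=j, a(vowel)+9=j, d(cons)+2=f.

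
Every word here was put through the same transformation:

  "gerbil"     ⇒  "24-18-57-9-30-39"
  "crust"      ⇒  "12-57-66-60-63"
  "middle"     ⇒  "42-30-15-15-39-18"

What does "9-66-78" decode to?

g(#7)→24 and e(#5)→18: differences scale by 3, so n = 3·pos + 3. The formula is n = 3×(alphabet index, a=1) + 3.
Reversing it on 9-66-78: 9→(9−3)÷3=2=b, 66→(66−3)÷3=21=u, 78→(78−3)÷3=25=y.

buy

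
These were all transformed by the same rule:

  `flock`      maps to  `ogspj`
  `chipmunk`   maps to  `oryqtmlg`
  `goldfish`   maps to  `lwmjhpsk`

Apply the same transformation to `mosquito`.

The output letters match the input read backwards, each shifted +4: flock reversed is kcolf. Read the word backwards and shift each letter +4.
On mosquito: reverse → otiuqsom; then shift: o+4=s, t+4=x, i+4=m, u+4=y, q+4=u, s+4=w, o+4=s, m+4=q.

sxmyuwsq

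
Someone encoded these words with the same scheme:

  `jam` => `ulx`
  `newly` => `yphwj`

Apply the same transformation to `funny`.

This is a Caesar cipher with shift 11.
Applying it to funny: f+11=q, u+11=f, n+11=y, n+11=y, y+11=j.

qfyyj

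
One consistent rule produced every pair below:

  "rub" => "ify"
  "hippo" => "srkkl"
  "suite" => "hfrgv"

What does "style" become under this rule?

This is the alphabet-reversal cipher (Atbash): a becomes z, b becomes y, etc.
For style: s↔h, t↔g, y↔b, l↔o, e↔v.

hgbov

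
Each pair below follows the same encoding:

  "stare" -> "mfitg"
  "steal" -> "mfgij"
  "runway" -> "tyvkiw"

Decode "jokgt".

This is an affine cipher: with a=0,…,z=25, each position x becomes (19x+8) mod 26.
Reversing it on jokgt: j(9)→11·(9−8)≡11=l; o(14)→11·(14−8)≡14=o; k(10)→11·(10−8)≡22=w; g(6)→11·(6−8)≡4=e; t(19)→11·(19−8)≡17=r (all mod 26).

lower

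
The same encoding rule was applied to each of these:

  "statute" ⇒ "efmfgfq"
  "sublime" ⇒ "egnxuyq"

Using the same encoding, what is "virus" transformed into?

hudge

Compare letters: s→e is +12, t→f is +12, a→m is +12 — a constant shift. This is a Caesar cipher with shift 12.
For virus: v+12=h, i+12=u, r+12=d, u+12=g, s+12=e.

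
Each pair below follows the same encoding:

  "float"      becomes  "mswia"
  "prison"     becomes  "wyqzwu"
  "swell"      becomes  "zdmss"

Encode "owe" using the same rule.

wdm

The rule splits by letter class: vowels +8, consonants +7.
Applying it to owe: o(vowel)+8=w, w(cons)+7=d, e(vowel)+8=m.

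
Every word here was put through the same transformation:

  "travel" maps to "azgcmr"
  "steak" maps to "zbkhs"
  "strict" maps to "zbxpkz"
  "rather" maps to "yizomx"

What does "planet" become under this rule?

wtgumz

The shifts repeat in a cycle of length 3: positions 0,1,… shift by +7, +8, +6, then the pattern repeats.
Applying it to planet: p+7=w, l+8=t, a+6=g, n+7=u, e+8=m, t+6=z.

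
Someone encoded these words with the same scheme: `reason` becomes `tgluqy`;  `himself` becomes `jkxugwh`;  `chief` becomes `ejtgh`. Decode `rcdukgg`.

passive

Shifts by position in reason: pos 0: r→t (+2), pos 1: e→g (+2), pos 2: a→l (+11), pos 3: s→u (+2), pos 4: o→q (+2), pos 5: n→y (+11) — repeating every 3. It's a Vigenère-style cipher with numeric key [2,2,11]: position i shifts by key[i mod 3].
Reversing it on rcdukgg: r−2=p, c−2=a, d−11=s, u−2=s, k−2=i, g−11=v, g−2=e.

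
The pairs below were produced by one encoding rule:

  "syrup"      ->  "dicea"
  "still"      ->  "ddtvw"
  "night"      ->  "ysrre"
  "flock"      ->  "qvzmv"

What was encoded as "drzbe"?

Shifts by position in syrup: pos 0: s→d (+11), pos 1: y→i (+10), pos 2: r→c (+11), pos 3: u→e (+10) — repeating every 2. The shifts repeat in a cycle of length 2: positions 0,1,… shift by +11, +10, then the pattern repeats.
Decoding drzbe: d−11=s, r−10=h, z−11=o, b−10=r, e−11=t.

short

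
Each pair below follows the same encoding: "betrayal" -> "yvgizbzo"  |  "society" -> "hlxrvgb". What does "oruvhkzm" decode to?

Each pair mirrors across the alphabet (b↔y, e↔v, t↔g): positions sum to 25. This is the alphabet-reversal cipher (Atbash): a becomes z, b becomes y, etc.
Reversing it on oruvhkzm: o↔l, r↔i, u↔f, v↔e, h↔s, k↔p, z↔a, m↔n.

lifespan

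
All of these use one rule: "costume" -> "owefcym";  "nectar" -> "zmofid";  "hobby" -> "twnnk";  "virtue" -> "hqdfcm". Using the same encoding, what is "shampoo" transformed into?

etiybww

The shift depends on letter class: consonant c→o is +12, but vowel o→w is +8. Two shifts are in play — +8 for a/e/i/o/u, +12 for every other letter.
Applying it to shampoo: s(cons)+12=e, h(cons)+12=t, a(vowel)+8=i, m(cons)+12=y, p(cons)+12=b, o(vowel)+8=w, o(vowel)+8=w.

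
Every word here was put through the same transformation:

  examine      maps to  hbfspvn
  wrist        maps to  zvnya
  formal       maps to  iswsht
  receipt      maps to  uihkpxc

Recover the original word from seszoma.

panther

In examine: e→h is +3, x→b is +4, a→f is +5, m→s is +6 — the shift increases by 1 each position. Each letter shifts forward by (position + 3), i.e. 3, 4, 5, … — the shift grows by one for each successive letter.
Reversing it on seszoma: s−3=p, e−4=a, s−5=n, z−6=t, o−7=h, m−8=e, a−9=r.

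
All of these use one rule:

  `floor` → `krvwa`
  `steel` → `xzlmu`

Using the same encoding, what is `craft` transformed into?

hxhnc

In floor: f→k is +5, l→r is +6, o→v is +7, o→w is +8 — the shift increases by 1 each position. The shift increases by 1 at each position, starting from +5: 5, 6, 7, ….
Applying it to craft: c+5=h, r+6=x, a+7=h, f+8=n, t+9=c.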